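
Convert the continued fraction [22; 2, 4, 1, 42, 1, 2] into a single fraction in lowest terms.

32222/1435

a_0 = 22: 22/1
a_1 = 2: 45/2
a_2 = 4: 202/9
a_3 = 1: 247/11
a_4 = 42: 10576/471
a_5 = 1: 10823/482
a_6 = 2: 32222/1435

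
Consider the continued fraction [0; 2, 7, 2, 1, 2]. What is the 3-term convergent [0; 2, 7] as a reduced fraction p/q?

7/15

Build up convergents one term at a time:
a_0 = 0: 0/1
a_1 = 2: 1/2
a_2 = 7: 7/15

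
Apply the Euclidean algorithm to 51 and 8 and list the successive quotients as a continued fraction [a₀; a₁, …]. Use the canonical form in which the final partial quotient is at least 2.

51 ÷ 8 → quotient 6, remainder 3
8 ÷ 3 → quotient 2, remainder 2
3 ÷ 2 → quotient 1, remainder 1
2 ÷ 1 → quotient 2, remainder 0

[6; 2, 1, 2]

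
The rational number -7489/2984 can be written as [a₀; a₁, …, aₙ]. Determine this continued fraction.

-7489 ÷ 2984 → quotient -3, remainder 1463
2984 ÷ 1463 → quotient 2, remainder 58
1463 ÷ 58 → quotient 25, remainder 13
58 ÷ 13 → quotient 4, remainder 6
13 ÷ 6 → quotient 2, remainder 1
6 ÷ 1 → quotient 6, remainder 0

[-3; 2, 25, 4, 2, 6]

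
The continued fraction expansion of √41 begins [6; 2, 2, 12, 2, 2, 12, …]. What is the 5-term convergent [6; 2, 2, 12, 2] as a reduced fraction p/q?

826/129

Start with 2.
12 + 1/(2/1) = 12 + 1/2 = 25/2
2 + 1/(25/2) = 2 + 2/25 = 52/25
2 + 1/(52/25) = 2 + 25/52 = 129/52
6 + 1/(129/52) = 6 + 52/129 = 826/129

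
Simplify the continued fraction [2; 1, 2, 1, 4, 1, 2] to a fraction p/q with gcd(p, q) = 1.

Collapse the nested fraction from the inside out:
Start with 2.
1 + 1/(2/1) = 1 + 1/2 = 3/2
4 + 1/(3/2) = 4 + 2/3 = 14/3
1 + 1/(14/3) = 1 + 3/14 = 17/14
2 + 1/(17/14) = 2 + 14/17 = 48/17
1 + 1/(48/17) = 1 + 17/48 = 65/48
2 + 1/(65/48) = 2 + 48/65 = 178/65

178/65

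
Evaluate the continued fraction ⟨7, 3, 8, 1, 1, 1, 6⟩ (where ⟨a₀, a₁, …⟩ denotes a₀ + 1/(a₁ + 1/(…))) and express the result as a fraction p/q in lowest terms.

3946/539

Start with 6.
1 + 1/(6/1) = 1 + 1/6 = 7/6
1 + 1/(7/6) = 1 + 6/7 = 13/7
1 + 1/(13/7) = 1 + 7/13 = 20/13
8 + 1/(20/13) = 8 + 13/20 = 173/20
3 + 1/(173/20) = 3 + 20/173 = 539/173
7 + 1/(539/173) = 7 + 173/539 = 3946/539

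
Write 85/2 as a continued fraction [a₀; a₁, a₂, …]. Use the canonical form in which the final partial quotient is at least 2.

[42; 2]

Apply division with remainder until the remainder is 0:
85 = 42·2 + 1, so a_0 = 42
2 = 2·1 + 0, so a_1 = 2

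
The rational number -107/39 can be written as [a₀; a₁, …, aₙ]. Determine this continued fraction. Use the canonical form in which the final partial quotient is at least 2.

-107 ÷ 39 → quotient -3, remainder 10
39 ÷ 10 → quotient 3, remainder 9
10 ÷ 9 → quotient 1, remainder 1
9 ÷ 1 → quotient 9, remainder 0

[-3; 3, 1, 9]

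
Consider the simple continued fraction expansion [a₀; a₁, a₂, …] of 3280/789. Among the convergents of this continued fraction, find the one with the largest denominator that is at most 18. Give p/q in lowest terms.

List convergents until the denominator exceeds the bound:
a_0 = 4: 4/1  (≤ bound)
a_1 = 6: 25/6  (≤ bound)
a_2 = 2: 54/13  (≤ bound)
a_3 = 1: 79/19  (> 18, stop)

54/13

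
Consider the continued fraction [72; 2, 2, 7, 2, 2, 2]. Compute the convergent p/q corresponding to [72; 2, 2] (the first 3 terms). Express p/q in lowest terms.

Collapse the nested fraction from the inside out:
Start with 2.
2 + 1/(2/1) = 2 + 1/2 = 5/2
72 + 1/(5/2) = 72 + 2/5 = 362/5

362/5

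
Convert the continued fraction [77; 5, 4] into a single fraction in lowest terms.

1621/21

Start with 4.
5 + 1/(4/1) = 5 + 1/4 = 21/4
77 + 1/(21/4) = 77 + 4/21 = 1621/21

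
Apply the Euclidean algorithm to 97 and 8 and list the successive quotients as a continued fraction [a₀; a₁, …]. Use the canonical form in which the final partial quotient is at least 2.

97 ÷ 8 → quotient 12, remainder 1
8 ÷ 1 → quotient 8, remainder 0

[12; 8]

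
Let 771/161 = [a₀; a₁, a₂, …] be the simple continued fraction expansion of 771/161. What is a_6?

3

Run the Euclidean algorithm, recording each quotient:
⌊771/161⌋ = 4, remainder 127
⌊161/127⌋ = 1, remainder 34
⌊127/34⌋ = 3, remainder 25
⌊34/25⌋ = 1, remainder 9
⌊25/9⌋ = 2, remainder 7
⌊9/7⌋ = 1, remainder 2
⌊7/2⌋ = 3, remainder 1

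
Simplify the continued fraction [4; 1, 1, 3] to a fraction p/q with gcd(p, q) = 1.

Starting at the tail and folding back:
Start with 3.
1 + 1/(3/1) = 1 + 1/3 = 4/3
1 + 1/(4/3) = 1 + 3/4 = 7/4
4 + 1/(7/4) = 4 + 4/7 = 32/7

32/7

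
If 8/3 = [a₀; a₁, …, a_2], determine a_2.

2

8 ÷ 3 → quotient 2, remainder 2
3 ÷ 2 → quotient 1, remainder 1
2 ÷ 1 → quotient 2, remainder 0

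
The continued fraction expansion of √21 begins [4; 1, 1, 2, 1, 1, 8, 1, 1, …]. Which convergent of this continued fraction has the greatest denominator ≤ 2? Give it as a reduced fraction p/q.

a_0 = 4: 4/1  (≤ bound)
a_1 = 1: 5/1  (≤ bound)
a_2 = 1: 9/2  (≤ bound)
a_3 = 2: 23/5  (> 2, stop)

9/2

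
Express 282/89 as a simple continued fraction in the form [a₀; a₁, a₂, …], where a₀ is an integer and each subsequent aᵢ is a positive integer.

Apply division with remainder until the remainder is 0:
⌊282/89⌋ = 3, remainder 15
⌊89/15⌋ = 5, remainder 14
⌊15/14⌋ = 1, remainder 1
⌊14/1⌋ = 14, remainder 0

[3; 5, 1, 14]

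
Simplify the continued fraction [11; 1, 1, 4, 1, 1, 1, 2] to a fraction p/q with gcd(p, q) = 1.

a_0 = 11: 11/1
a_1 = 1: 12/1
a_2 = 1: 23/2
a_3 = 4: 104/9
a_4 = 1: 127/11
a_5 = 1: 231/20
a_6 = 1: 358/31
a_7 = 2: 947/82

947/82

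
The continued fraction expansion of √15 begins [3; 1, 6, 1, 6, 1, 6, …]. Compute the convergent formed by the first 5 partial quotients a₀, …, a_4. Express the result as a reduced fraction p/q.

213/55

a_0 = 3: 3/1
a_1 = 1: 4/1
a_2 = 6: 27/7
a_3 = 1: 31/8
a_4 = 6: 213/55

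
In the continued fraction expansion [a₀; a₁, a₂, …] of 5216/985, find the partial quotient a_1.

3

Run the Euclidean algorithm, recording each quotient:
5216 ÷ 985 → quotient 5, remainder 291
985 ÷ 291 → quotient 3, remainder 112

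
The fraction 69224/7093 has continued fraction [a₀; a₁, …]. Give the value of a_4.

2

69224 = 9·7093 + 5387, so a_0 = 9
7093 = 1·5387 + 1706, so a_1 = 1
5387 = 3·1706 + 269, so a_2 = 3
1706 = 6·269 + 92, so a_3 = 6
269 = 2·92 + 85, so a_4 = 2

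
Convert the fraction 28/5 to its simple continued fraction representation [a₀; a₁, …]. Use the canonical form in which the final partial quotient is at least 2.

[5; 1, 1, 2]

Run the Euclidean algorithm, recording each quotient:
28 = 5·5 + 3, so a_0 = 5
5 = 1·3 + 2, so a_1 = 1
3 = 1·2 + 1, so a_2 = 1
2 = 2·1 + 0, so a_3 = 2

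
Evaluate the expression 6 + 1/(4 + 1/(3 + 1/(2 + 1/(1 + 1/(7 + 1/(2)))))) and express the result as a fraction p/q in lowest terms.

Start with 2.
7 + 1/(2/1) = 7 + 1/2 = 15/2
1 + 1/(15/2) = 1 + 2/15 = 17/15
2 + 1/(17/15) = 2 + 15/17 = 49/17
3 + 1/(49/17) = 3 + 17/49 = 164/49
4 + 1/(164/49) = 4 + 49/164 = 705/164
6 + 1/(705/164) = 6 + 164/705 = 4394/705

4394/705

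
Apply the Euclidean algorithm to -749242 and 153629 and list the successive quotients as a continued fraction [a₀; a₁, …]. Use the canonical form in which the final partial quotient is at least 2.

[-5; 8, 7, 1, 6, 7, 3, 15]

Run the Euclidean algorithm, recording each quotient:
-749242 = -5·153629 + 18903, so a_0 = -5
153629 = 8·18903 + 2405, so a_1 = 8
18903 = 7·2405 + 2068, so a_2 = 7
2405 = 1·2068 + 337, so a_3 = 1
2068 = 6·337 + 46, so a_4 = 6
337 = 7·46 + 15, so a_5 = 7
46 = 3·15 + 1, so a_6 = 3
15 = 15·1 + 0, so a_7 = 15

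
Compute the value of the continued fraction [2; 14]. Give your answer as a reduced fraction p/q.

29/14

Start with 14.
2 + 1/(14/1) = 2 + 1/14 = 29/14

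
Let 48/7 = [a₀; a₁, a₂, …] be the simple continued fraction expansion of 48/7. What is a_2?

6

48 = 6·7 + 6, so a_0 = 6
7 = 1·6 + 1, so a_1 = 1
6 = 6·1 + 0, so a_2 = 6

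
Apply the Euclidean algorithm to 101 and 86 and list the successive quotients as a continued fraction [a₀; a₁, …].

[1; 5, 1, 2, 1, 3]

Repeatedly divide and take the remainder:
⌊101/86⌋ = 1, remainder 15
⌊86/15⌋ = 5, remainder 11
⌊15/11⌋ = 1, remainder 4
⌊11/4⌋ = 2, remainder 3
⌊4/3⌋ = 1, remainder 1
⌊3/1⌋ = 3, remainder 0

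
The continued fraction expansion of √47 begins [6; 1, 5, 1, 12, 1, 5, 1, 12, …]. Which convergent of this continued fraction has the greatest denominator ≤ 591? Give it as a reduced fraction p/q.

3942/575

a_0 = 6: 6/1  (≤ bound)
a_1 = 1: 7/1  (≤ bound)
a_2 = 5: 41/6  (≤ bound)
a_3 = 1: 48/7  (≤ bound)
a_4 = 12: 617/90  (≤ bound)
a_5 = 1: 665/97  (≤ bound)
a_6 = 5: 3942/575  (≤ bound)
a_7 = 1: 4607/672  (> 591, stop)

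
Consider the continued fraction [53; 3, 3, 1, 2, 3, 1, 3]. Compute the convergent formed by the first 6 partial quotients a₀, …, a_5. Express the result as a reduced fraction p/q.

6450/121

Compute successive convergents:
a_0 = 53: 53/1
a_1 = 3: 160/3
a_2 = 3: 533/10
a_3 = 1: 693/13
a_4 = 2: 1919/36
a_5 = 3: 6450/121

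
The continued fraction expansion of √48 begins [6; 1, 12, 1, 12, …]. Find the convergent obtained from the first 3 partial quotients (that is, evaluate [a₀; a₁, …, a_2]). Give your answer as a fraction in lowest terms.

90/13

a_0 = 6: 6/1
a_1 = 1: 7/1
a_2 = 12: 90/13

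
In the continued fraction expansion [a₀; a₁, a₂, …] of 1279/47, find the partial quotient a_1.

4

Repeatedly divide and take the remainder:
1279 ÷ 47 → quotient 27, remainder 10
47 ÷ 10 → quotient 4, remainder 7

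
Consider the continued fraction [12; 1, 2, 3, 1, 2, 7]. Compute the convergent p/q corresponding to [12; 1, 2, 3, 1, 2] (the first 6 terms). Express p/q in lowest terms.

Compute successive convergents:
a_0 = 12: 12/1
a_1 = 1: 13/1
a_2 = 2: 38/3
a_3 = 3: 127/10
a_4 = 1: 165/13
a_5 = 2: 457/36

457/36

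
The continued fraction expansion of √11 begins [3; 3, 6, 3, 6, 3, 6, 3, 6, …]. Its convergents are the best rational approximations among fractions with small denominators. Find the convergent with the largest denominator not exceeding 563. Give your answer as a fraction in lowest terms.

1257/379

a_0 = 3: 3/1  (≤ bound)
a_1 = 3: 10/3  (≤ bound)
a_2 = 6: 63/19  (≤ bound)
a_3 = 3: 199/60  (≤ bound)
a_4 = 6: 1257/379  (≤ bound)
a_5 = 3: 3970/1197  (> 563, stop)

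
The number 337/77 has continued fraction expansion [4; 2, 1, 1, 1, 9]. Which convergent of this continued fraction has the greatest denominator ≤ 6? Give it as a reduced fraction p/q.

List convergents until the denominator exceeds the bound:
a_0 = 4: 4/1  (≤ bound)
a_1 = 2: 9/2  (≤ bound)
a_2 = 1: 13/3  (≤ bound)
a_3 = 1: 22/5  (≤ bound)
a_4 = 1: 35/8  (> 6, stop)

22/5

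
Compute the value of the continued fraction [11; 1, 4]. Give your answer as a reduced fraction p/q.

59/5

Work from the innermost term outward:
Start with 4.
1 + 1/(4/1) = 1 + 1/4 = 5/4
11 + 1/(5/4) = 11 + 4/5 = 59/5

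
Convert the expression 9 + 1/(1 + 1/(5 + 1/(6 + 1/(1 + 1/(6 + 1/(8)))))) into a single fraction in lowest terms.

a_0 = 9: 9/1
a_1 = 1: 10/1
a_2 = 5: 59/6
a_3 = 6: 364/37
a_4 = 1: 423/43
a_5 = 6: 2902/295
a_6 = 8: 23639/2403

23639/2403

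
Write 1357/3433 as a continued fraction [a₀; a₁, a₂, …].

[0; 2, 1, 1, 7, 1, 7, 10]

Repeatedly divide and take the remainder:
1357 ÷ 3433 → quotient 0, remainder 1357
3433 ÷ 1357 → quotient 2, remainder 719
1357 ÷ 719 → quotient 1, remainder 638
719 ÷ 638 → quotient 1, remainder 81
638 ÷ 81 → quotient 7, remainder 71
81 ÷ 71 → quotient 1, remainder 10
71 ÷ 10 → quotient 7, remainder 1
10 ÷ 1 → quotient 10, remainder 0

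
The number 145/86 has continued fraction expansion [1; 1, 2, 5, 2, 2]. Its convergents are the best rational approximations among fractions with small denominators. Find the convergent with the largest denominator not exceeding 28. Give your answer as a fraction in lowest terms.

a_0 = 1: 1/1  (≤ bound)
a_1 = 1: 2/1  (≤ bound)
a_2 = 2: 5/3  (≤ bound)
a_3 = 5: 27/16  (≤ bound)
a_4 = 2: 59/35  (> 28, stop)

27/16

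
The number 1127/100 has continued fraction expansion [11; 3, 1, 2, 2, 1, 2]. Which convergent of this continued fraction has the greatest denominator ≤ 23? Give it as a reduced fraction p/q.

124/11

List convergents until the denominator exceeds the bound:
a_0 = 11: 11/1  (≤ bound)
a_1 = 3: 34/3  (≤ bound)
a_2 = 1: 45/4  (≤ bound)
a_3 = 2: 124/11  (≤ bound)
a_4 = 2: 293/26  (> 23, stop)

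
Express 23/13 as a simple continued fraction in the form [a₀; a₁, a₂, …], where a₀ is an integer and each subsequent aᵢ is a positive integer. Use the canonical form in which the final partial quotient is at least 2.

Run the Euclidean algorithm, recording each quotient:
23 = 1·13 + 10, so a_0 = 1
13 = 1·10 + 3, so a_1 = 1
10 = 3·3 + 1, so a_2 = 3
3 = 3·1 + 0, so a_3 = 3

[1; 1, 3, 3]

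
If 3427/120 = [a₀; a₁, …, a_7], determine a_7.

2

Run the Euclidean algorithm, recording each quotient:
3427 = 28·120 + 67, so a_0 = 28
120 = 1·67 + 53, so a_1 = 1
67 = 1·53 + 14, so a_2 = 1
53 = 3·14 + 11, so a_3 = 3
14 = 1·11 + 3, so a_4 = 1
11 = 3·3 + 2, so a_5 = 3
3 = 1·2 + 1, so a_6 = 1
2 = 2·1 + 0, so a_7 = 2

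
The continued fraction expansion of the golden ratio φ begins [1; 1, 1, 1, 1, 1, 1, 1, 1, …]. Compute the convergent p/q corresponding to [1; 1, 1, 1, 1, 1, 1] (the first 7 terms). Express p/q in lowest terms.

Compute successive convergents:
a_0 = 1: 1/1
a_1 = 1: 2/1
a_2 = 1: 3/2
a_3 = 1: 5/3
a_4 = 1: 8/5
a_5 = 1: 13/8
a_6 = 1: 21/13

21/13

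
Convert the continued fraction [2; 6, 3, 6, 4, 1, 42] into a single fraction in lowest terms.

57189/26497

a_0 = 2: 2/1
a_1 = 6: 13/6
a_2 = 3: 41/19
a_3 = 6: 259/120
a_4 = 4: 1077/499
a_5 = 1: 1336/619
a_6 = 42: 57189/26497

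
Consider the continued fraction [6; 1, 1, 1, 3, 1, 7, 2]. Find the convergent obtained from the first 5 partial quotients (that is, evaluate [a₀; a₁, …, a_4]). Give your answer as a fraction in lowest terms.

a_0 = 6: 6/1
a_1 = 1: 7/1
a_2 = 1: 13/2
a_3 = 1: 20/3
a_4 = 3: 73/11

73/11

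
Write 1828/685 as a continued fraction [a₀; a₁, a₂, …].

Apply division with remainder until the remainder is 0:
1828 ÷ 685 → quotient 2, remainder 458
685 ÷ 458 → quotient 1, remainder 227
458 ÷ 227 → quotient 2, remainder 4
227 ÷ 4 → quotient 56, remainder 3
4 ÷ 3 → quotient 1, remainder 1
3 ÷ 1 → quotient 3, remainder 0

[2; 1, 2, 56, 1, 3]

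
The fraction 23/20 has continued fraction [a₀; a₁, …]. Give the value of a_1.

Apply division with remainder until the remainder is 0:
23 ÷ 20 → quotient 1, remainder 3
20 ÷ 3 → quotient 6, remainder 2

6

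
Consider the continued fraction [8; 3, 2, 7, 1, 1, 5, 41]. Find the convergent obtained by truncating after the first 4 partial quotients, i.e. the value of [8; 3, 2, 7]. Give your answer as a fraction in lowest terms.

431/52

Starting at the tail and folding back:
Start with 7.
2 + 1/(7/1) = 2 + 1/7 = 15/7
3 + 1/(15/7) = 3 + 7/15 = 52/15
8 + 1/(52/15) = 8 + 15/52 = 431/52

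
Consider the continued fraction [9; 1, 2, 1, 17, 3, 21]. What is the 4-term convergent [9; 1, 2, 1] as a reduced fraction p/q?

Start with 1.
2 + 1/(1/1) = 2 + 1/1 = 3/1
1 + 1/(3/1) = 1 + 1/3 = 4/3
9 + 1/(4/3) = 9 + 3/4 = 39/4

39/4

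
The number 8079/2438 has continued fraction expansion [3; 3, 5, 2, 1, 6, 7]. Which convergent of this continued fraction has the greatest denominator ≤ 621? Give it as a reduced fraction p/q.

a_0 = 3: 3/1  (≤ bound)
a_1 = 3: 10/3  (≤ bound)
a_2 = 5: 53/16  (≤ bound)
a_3 = 2: 116/35  (≤ bound)
a_4 = 1: 169/51  (≤ bound)
a_5 = 6: 1130/341  (≤ bound)
a_6 = 7: 8079/2438  (> 621, stop)

1130/341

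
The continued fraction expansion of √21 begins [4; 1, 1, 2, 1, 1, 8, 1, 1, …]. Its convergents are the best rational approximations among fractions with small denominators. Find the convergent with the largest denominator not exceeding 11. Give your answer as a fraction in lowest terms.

List convergents until the denominator exceeds the bound:
a_0 = 4: 4/1  (≤ bound)
a_1 = 1: 5/1  (≤ bound)
a_2 = 1: 9/2  (≤ bound)
a_3 = 2: 23/5  (≤ bound)
a_4 = 1: 32/7  (≤ bound)
a_5 = 1: 55/12  (> 11, stop)

32/7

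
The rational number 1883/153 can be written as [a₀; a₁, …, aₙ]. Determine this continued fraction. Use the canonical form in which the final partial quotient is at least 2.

[12; 3, 3, 1, 11]

1883 = 12·153 + 47, so a_0 = 12
153 = 3·47 + 12, so a_1 = 3
47 = 3·12 + 11, so a_2 = 3
12 = 1·11 + 1, so a_3 = 1
11 = 11·1 + 0, so a_4 = 11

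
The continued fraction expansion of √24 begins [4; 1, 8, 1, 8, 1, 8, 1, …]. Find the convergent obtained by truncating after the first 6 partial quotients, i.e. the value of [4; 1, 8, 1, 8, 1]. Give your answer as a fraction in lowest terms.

Start with 1.
8 + 1/(1/1) = 8 + 1/1 = 9/1
1 + 1/(9/1) = 1 + 1/9 = 10/9
8 + 1/(10/9) = 8 + 9/10 = 89/10
1 + 1/(89/10) = 1 + 10/89 = 99/89
4 + 1/(99/89) = 4 + 89/99 = 485/99

485/99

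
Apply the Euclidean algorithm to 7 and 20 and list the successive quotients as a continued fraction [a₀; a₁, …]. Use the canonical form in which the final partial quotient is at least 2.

Apply division with remainder until the remainder is 0:
7 = 0·20 + 7, so a_0 = 0
20 = 2·7 + 6, so a_1 = 2
7 = 1·6 + 1, so a_2 = 1
6 = 6·1 + 0, so a_3 = 6

[0; 2, 1, 6]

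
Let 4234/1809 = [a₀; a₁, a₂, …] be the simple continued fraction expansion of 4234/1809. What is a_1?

2

4234 ÷ 1809 → quotient 2, remainder 616
1809 ÷ 616 → quotient 2, remainder 577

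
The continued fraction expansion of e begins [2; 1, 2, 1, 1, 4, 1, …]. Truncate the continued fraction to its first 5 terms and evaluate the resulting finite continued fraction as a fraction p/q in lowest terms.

Collapse the nested fraction from the inside out:
Start with 1.
1 + 1/(1/1) = 1 + 1/1 = 2/1
2 + 1/(2/1) = 2 + 1/2 = 5/2
1 + 1/(5/2) = 1 + 2/5 = 7/5
2 + 1/(7/5) = 2 + 5/7 = 19/7

19/7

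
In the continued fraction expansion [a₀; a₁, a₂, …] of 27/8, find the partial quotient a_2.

1

Apply division with remainder until the remainder is 0:
27 ÷ 8 → quotient 3, remainder 3
8 ÷ 3 → quotient 2, remainder 2
3 ÷ 2 → quotient 1, remainder 1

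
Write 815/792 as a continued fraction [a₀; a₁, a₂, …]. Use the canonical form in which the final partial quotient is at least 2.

815 = 1·792 + 23, so a_0 = 1
792 = 34·23 + 10, so a_1 = 34
23 = 2·10 + 3, so a_2 = 2
10 = 3·3 + 1, so a_3 = 3
3 = 3·1 + 0, so a_4 = 3

[1; 34, 2, 3, 3]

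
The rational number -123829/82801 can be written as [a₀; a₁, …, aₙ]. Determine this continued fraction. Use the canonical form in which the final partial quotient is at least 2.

[-2; 1, 1, 55, 14, 17, 1, 2]

Run the Euclidean algorithm, recording each quotient:
-123829 ÷ 82801 → quotient -2, remainder 41773
82801 ÷ 41773 → quotient 1, remainder 41028
41773 ÷ 41028 → quotient 1, remainder 745
41028 ÷ 745 → quotient 55, remainder 53
745 ÷ 53 → quotient 14, remainder 3
53 ÷ 3 → quotient 17, remainder 2
3 ÷ 2 → quotient 1, remainder 1
2 ÷ 1 → quotient 2, remainder 0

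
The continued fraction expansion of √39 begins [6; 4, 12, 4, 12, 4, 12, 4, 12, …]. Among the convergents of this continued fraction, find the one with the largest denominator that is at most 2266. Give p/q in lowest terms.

List convergents until the denominator exceeds the bound:
a_0 = 6: 6/1  (≤ bound)
a_1 = 4: 25/4  (≤ bound)
a_2 = 12: 306/49  (≤ bound)
a_3 = 4: 1249/200  (≤ bound)
a_4 = 12: 15294/2449  (> 2266, stop)

1249/200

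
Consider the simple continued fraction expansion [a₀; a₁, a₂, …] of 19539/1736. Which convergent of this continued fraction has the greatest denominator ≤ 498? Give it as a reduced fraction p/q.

List convergents until the denominator exceeds the bound:
a_0 = 11: 11/1  (≤ bound)
a_1 = 3: 34/3  (≤ bound)
a_2 = 1: 45/4  (≤ bound)
a_3 = 11: 529/47  (≤ bound)
a_4 = 3: 1632/145  (≤ bound)
a_5 = 3: 5425/482  (≤ bound)
a_6 = 1: 7057/627  (> 498, stop)

5425/482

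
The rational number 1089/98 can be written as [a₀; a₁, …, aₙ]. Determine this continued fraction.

⌊1089/98⌋ = 11, remainder 11
⌊98/11⌋ = 8, remainder 10
⌊11/10⌋ = 1, remainder 1
⌊10/1⌋ = 10, remainder 0

[11; 8, 1, 10]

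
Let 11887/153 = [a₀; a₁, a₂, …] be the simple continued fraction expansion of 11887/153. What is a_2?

2

11887 ÷ 153 → quotient 77, remainder 106
153 ÷ 106 → quotient 1, remainder 47
106 ÷ 47 → quotient 2, remainder 12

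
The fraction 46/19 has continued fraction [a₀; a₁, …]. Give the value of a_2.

Repeatedly divide and take the remainder:
46 ÷ 19 → quotient 2, remainder 8
19 ÷ 8 → quotient 2, remainder 3
8 ÷ 3 → quotient 2, remainder 2

2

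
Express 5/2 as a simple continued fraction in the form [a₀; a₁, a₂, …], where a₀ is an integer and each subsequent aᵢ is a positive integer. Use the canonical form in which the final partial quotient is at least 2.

Apply division with remainder until the remainder is 0:
5 = 2·2 + 1, so a_0 = 2
2 = 2·1 + 0, so a_1 = 2

[2; 2]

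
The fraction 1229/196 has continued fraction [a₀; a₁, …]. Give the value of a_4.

3

Run the Euclidean algorithm, recording each quotient:
1229 = 6·196 + 53, so a_0 = 6
196 = 3·53 + 37, so a_1 = 3
53 = 1·37 + 16, so a_2 = 1
37 = 2·16 + 5, so a_3 = 2
16 = 3·5 + 1, so a_4 = 3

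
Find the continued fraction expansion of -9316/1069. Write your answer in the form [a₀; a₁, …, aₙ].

[-9; 3, 1, 1, 50, 3]

-9316 ÷ 1069 → quotient -9, remainder 305
1069 ÷ 305 → quotient 3, remainder 154
305 ÷ 154 → quotient 1, remainder 151
154 ÷ 151 → quotient 1, remainder 3
151 ÷ 3 → quotient 50, remainder 1
3 ÷ 1 → quotient 3, remainder 0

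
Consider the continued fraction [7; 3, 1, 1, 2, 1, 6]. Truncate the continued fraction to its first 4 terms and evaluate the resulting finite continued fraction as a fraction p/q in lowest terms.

Work from the innermost term outward:
Start with 1.
1 + 1/(1/1) = 1 + 1/1 = 2/1
3 + 1/(2/1) = 3 + 1/2 = 7/2
7 + 1/(7/2) = 7 + 2/7 = 51/7

51/7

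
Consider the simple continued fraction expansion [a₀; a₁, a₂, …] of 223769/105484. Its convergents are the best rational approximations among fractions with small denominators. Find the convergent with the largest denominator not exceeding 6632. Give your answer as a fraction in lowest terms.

7202/3395

a_0 = 2: 2/1  (≤ bound)
a_1 = 8: 17/8  (≤ bound)
a_2 = 4: 70/33  (≤ bound)
a_3 = 6: 437/206  (≤ bound)
a_4 = 5: 2255/1063  (≤ bound)
a_5 = 3: 7202/3395  (≤ bound)
a_6 = 2: 16659/7853  (> 6632, stop)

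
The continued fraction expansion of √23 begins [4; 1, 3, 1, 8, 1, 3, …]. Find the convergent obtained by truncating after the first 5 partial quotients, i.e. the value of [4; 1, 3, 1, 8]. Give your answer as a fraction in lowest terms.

211/44

a_0 = 4: 4/1
a_1 = 1: 5/1
a_2 = 3: 19/4
a_3 = 1: 24/5
a_4 = 8: 211/44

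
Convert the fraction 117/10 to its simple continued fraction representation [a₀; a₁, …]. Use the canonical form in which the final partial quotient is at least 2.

[11; 1, 2, 3]

Apply division with remainder until the remainder is 0:
117 ÷ 10 → quotient 11, remainder 7
10 ÷ 7 → quotient 1, remainder 3
7 ÷ 3 → quotient 2, remainder 1
3 ÷ 1 → quotient 3, remainder 0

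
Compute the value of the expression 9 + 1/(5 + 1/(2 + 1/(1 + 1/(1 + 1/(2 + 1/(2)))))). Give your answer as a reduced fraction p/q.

1534/167

Start with 2.
2 + 1/(2/1) = 2 + 1/2 = 5/2
1 + 1/(5/2) = 1 + 2/5 = 7/5
1 + 1/(7/5) = 1 + 5/7 = 12/7
2 + 1/(12/7) = 2 + 7/12 = 31/12
5 + 1/(31/12) = 5 + 12/31 = 167/31
9 + 1/(167/31) = 9 + 31/167 = 1534/167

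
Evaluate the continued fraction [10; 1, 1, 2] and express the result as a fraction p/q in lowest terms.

53/5

a_0 = 10: 10/1
a_1 = 1: 11/1
a_2 = 1: 21/2
a_3 = 2: 53/5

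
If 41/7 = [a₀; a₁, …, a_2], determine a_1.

41 ÷ 7 → quotient 5, remainder 6
7 ÷ 6 → quotient 1, remainder 1

1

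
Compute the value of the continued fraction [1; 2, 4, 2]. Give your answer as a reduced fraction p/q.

29/20

Start with 2.
4 + 1/(2/1) = 4 + 1/2 = 9/2
2 + 1/(9/2) = 2 + 2/9 = 20/9
1 + 1/(20/9) = 1 + 9/20 = 29/20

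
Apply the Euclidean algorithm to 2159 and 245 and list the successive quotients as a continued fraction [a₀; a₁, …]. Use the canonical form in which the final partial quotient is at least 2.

[8; 1, 4, 3, 15]

⌊2159/245⌋ = 8, remainder 199
⌊245/199⌋ = 1, remainder 46
⌊199/46⌋ = 4, remainder 15
⌊46/15⌋ = 3, remainder 1
⌊15/1⌋ = 15, remainder 0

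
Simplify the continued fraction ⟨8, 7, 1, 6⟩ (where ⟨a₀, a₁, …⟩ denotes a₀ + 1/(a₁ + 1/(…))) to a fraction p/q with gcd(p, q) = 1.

447/55

Work from the innermost term outward:
Start with 6.
1 + 1/(6/1) = 1 + 1/6 = 7/6
7 + 1/(7/6) = 7 + 6/7 = 55/7
8 + 1/(55/7) = 8 + 7/55 = 447/55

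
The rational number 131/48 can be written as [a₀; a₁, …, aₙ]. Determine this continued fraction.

[2; 1, 2, 1, 2, 4]

131 ÷ 48 → quotient 2, remainder 35
48 ÷ 35 → quotient 1, remainder 13
35 ÷ 13 → quotient 2, remainder 9
13 ÷ 9 → quotient 1, remainder 4
9 ÷ 4 → quotient 2, remainder 1
4 ÷ 1 → quotient 4, remainder 0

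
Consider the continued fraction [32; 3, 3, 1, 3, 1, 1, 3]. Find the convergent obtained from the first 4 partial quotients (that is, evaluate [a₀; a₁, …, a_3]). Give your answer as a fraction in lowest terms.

Work from the innermost term outward:
Start with 1.
3 + 1/(1/1) = 3 + 1/1 = 4/1
3 + 1/(4/1) = 3 + 1/4 = 13/4
32 + 1/(13/4) = 32 + 4/13 = 420/13

420/13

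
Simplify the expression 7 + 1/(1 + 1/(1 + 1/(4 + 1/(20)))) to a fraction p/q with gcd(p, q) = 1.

1375/182

Use the convergent recurrence hₖ = aₖ·hₖ₋₁ + hₖ₋₂ (and likewise for the denominators kₖ):
a_0 = 7: 7/1
a_1 = 1: 8/1
a_2 = 1: 15/2
a_3 = 4: 68/9
a_4 = 20: 1375/182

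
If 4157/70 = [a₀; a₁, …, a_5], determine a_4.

Repeatedly divide and take the remainder:
4157 = 59·70 + 27, so a_0 = 59
70 = 2·27 + 16, so a_1 = 2
27 = 1·16 + 11, so a_2 = 1
16 = 1·11 + 5, so a_3 = 1
11 = 2·5 + 1, so a_4 = 2

2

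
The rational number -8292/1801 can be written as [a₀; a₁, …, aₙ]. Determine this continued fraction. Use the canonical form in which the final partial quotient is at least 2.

[-5; 2, 1, 1, 9, 7, 2, 2]

-8292 = -5·1801 + 713, so a_0 = -5
1801 = 2·713 + 375, so a_1 = 2
713 = 1·375 + 338, so a_2 = 1
375 = 1·338 + 37, so a_3 = 1
338 = 9·37 + 5, so a_4 = 9
37 = 7·5 + 2, so a_5 = 7
5 = 2·2 + 1, so a_6 = 2
2 = 2·1 + 0, so a_7 = 2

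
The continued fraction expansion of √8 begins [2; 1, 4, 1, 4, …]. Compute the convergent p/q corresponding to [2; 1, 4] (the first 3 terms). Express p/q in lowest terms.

14/5

a_0 = 2: 2/1
a_1 = 1: 3/1
a_2 = 4: 14/5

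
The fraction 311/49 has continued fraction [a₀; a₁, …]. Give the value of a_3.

Run the Euclidean algorithm, recording each quotient:
311 ÷ 49 → quotient 6, remainder 17
49 ÷ 17 → quotient 2, remainder 15
17 ÷ 15 → quotient 1, remainder 2
15 ÷ 2 → quotient 7, remainder 1

7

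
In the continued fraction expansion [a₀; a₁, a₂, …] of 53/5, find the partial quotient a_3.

2

53 ÷ 5 → quotient 10, remainder 3
5 ÷ 3 → quotient 1, remainder 2
3 ÷ 2 → quotient 1, remainder 1
2 ÷ 1 → quotient 2, remainder 0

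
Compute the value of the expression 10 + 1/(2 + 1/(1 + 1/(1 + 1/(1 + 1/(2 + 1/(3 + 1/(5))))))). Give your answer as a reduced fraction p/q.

Starting at the tail and folding back:
Start with 5.
3 + 1/(5/1) = 3 + 1/5 = 16/5
2 + 1/(16/5) = 2 + 5/16 = 37/16
1 + 1/(37/16) = 1 + 16/37 = 53/37
1 + 1/(53/37) = 1 + 37/53 = 90/53
1 + 1/(90/53) = 1 + 53/90 = 143/90
2 + 1/(143/90) = 2 + 90/143 = 376/143
10 + 1/(376/143) = 10 + 143/376 = 3903/376

3903/376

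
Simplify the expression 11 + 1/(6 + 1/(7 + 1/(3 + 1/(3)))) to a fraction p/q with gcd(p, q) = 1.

Start with 3.
3 + 1/(3/1) = 3 + 1/3 = 10/3
7 + 1/(10/3) = 7 + 3/10 = 73/10
6 + 1/(73/10) = 6 + 10/73 = 448/73
11 + 1/(448/73) = 11 + 73/448 = 5001/448

5001/448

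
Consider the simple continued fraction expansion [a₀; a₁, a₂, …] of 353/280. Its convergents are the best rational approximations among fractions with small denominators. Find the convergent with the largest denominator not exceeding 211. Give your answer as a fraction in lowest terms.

a_0 = 1: 1/1  (≤ bound)
a_1 = 3: 4/3  (≤ bound)
a_2 = 1: 5/4  (≤ bound)
a_3 = 5: 29/23  (≤ bound)
a_4 = 12: 353/280  (> 211, stop)

29/23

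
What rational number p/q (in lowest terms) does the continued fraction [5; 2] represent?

11/2

Start with 2.
5 + 1/(2/1) = 5 + 1/2 = 11/2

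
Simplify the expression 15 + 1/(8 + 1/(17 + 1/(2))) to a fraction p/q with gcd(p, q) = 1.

Start with 2.
17 + 1/(2/1) = 17 + 1/2 = 35/2
8 + 1/(35/2) = 8 + 2/35 = 282/35
15 + 1/(282/35) = 15 + 35/282 = 4265/282

4265/282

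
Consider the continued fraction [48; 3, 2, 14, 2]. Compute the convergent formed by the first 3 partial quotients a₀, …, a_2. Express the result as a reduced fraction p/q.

338/7

Work from the innermost term outward:
Start with 2.
3 + 1/(2/1) = 3 + 1/2 = 7/2
48 + 1/(7/2) = 48 + 2/7 = 338/7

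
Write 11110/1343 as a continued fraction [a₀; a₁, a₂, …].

[8; 3, 1, 2, 40, 3]

Repeatedly divide and take the remainder:
11110 = 8·1343 + 366, so a_0 = 8
1343 = 3·366 + 245, so a_1 = 3
366 = 1·245 + 121, so a_2 = 1
245 = 2·121 + 3, so a_3 = 2
121 = 40·3 + 1, so a_4 = 40
3 = 3·1 + 0, so a_5 = 3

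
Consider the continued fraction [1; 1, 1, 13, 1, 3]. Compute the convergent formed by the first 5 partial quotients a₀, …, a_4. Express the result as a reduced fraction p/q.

44/29

Compute successive convergents:
a_0 = 1: 1/1
a_1 = 1: 2/1
a_2 = 1: 3/2
a_3 = 13: 41/27
a_4 = 1: 44/29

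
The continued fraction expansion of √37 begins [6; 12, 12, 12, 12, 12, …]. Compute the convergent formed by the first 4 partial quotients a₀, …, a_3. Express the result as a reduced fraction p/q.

a_0 = 6: 6/1
a_1 = 12: 73/12
a_2 = 12: 882/145
a_3 = 12: 10657/1752

10657/1752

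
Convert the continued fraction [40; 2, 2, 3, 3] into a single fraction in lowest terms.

2263/56

a_0 = 40: 40/1
a_1 = 2: 81/2
a_2 = 2: 202/5
a_3 = 3: 687/17
a_4 = 3: 2263/56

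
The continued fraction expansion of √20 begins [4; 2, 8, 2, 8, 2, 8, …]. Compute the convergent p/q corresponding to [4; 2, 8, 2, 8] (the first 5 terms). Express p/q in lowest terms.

1364/305

Starting at the tail and folding back:
Start with 8.
2 + 1/(8/1) = 2 + 1/8 = 17/8
8 + 1/(17/8) = 8 + 8/17 = 144/17
2 + 1/(144/17) = 2 + 17/144 = 305/144
4 + 1/(305/144) = 4 + 144/305 = 1364/305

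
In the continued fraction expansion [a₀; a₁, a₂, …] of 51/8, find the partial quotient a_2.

1

51 = 6·8 + 3, so a_0 = 6
8 = 2·3 + 2, so a_1 = 2
3 = 1·2 + 1, so a_2 = 1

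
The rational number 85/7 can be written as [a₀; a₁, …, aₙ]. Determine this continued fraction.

[12; 7]

Run the Euclidean algorithm, recording each quotient:
85 = 12·7 + 1, so a_0 = 12
7 = 7·1 + 0, so a_1 = 7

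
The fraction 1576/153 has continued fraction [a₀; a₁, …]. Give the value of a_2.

Repeatedly divide and take the remainder:
1576 ÷ 153 → quotient 10, remainder 46
153 ÷ 46 → quotient 3, remainder 15
46 ÷ 15 → quotient 3, remainder 1

3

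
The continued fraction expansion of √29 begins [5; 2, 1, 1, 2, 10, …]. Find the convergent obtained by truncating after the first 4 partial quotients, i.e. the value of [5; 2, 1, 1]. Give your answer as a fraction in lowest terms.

Start with 1.
1 + 1/(1/1) = 1 + 1/1 = 2/1
2 + 1/(2/1) = 2 + 1/2 = 5/2
5 + 1/(5/2) = 5 + 2/5 = 27/5

27/5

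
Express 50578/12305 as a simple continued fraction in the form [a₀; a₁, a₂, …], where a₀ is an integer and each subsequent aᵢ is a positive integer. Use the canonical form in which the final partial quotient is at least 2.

Apply division with remainder until the remainder is 0:
50578 = 4·12305 + 1358, so a_0 = 4
12305 = 9·1358 + 83, so a_1 = 9
1358 = 16·83 + 30, so a_2 = 16
83 = 2·30 + 23, so a_3 = 2
30 = 1·23 + 7, so a_4 = 1
23 = 3·7 + 2, so a_5 = 3
7 = 3·2 + 1, so a_6 = 3
2 = 2·1 + 0, so a_7 = 2

[4; 9, 16, 2, 1, 3, 3, 2]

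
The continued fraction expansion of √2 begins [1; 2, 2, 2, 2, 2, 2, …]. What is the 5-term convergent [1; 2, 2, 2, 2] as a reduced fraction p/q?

41/29

a_0 = 1: 1/1
a_1 = 2: 3/2
a_2 = 2: 7/5
a_3 = 2: 17/12
a_4 = 2: 41/29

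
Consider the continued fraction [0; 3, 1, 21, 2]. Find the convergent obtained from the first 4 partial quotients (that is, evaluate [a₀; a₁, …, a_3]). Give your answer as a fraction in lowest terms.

22/87

Start with 21.
1 + 1/(21/1) = 1 + 1/21 = 22/21
3 + 1/(22/21) = 3 + 21/22 = 87/22
0 + 1/(87/22) = 0 + 22/87 = 22/87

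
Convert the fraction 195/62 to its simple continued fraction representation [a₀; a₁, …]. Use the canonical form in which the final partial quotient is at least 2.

[3; 6, 1, 8]

⌊195/62⌋ = 3, remainder 9
⌊62/9⌋ = 6, remainder 8
⌊9/8⌋ = 1, remainder 1
⌊8/1⌋ = 8, remainder 0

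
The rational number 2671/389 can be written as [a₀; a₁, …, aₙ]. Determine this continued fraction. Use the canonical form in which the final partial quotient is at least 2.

2671 = 6·389 + 337, so a_0 = 6
389 = 1·337 + 52, so a_1 = 1
337 = 6·52 + 25, so a_2 = 6
52 = 2·25 + 2, so a_3 = 2
25 = 12·2 + 1, so a_4 = 12
2 = 2·1 + 0, so a_5 = 2

[6; 1, 6, 2, 12, 2]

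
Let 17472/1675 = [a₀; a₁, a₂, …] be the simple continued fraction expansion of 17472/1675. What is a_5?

28

17472 ÷ 1675 → quotient 10, remainder 722
1675 ÷ 722 → quotient 2, remainder 231
722 ÷ 231 → quotient 3, remainder 29
231 ÷ 29 → quotient 7, remainder 28
29 ÷ 28 → quotient 1, remainder 1
28 ÷ 1 → quotient 28, remainder 0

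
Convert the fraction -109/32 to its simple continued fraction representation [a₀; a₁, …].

Apply division with remainder until the remainder is 0:
⌊-109/32⌋ = -4, remainder 19
⌊32/19⌋ = 1, remainder 13
⌊19/13⌋ = 1, remainder 6
⌊13/6⌋ = 2, remainder 1
⌊6/1⌋ = 6, remainder 0

[-4; 1, 1, 2, 6]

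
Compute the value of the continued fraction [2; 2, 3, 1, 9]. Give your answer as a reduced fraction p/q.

215/88

Start with 9.
1 + 1/(9/1) = 1 + 1/9 = 10/9
3 + 1/(10/9) = 3 + 9/10 = 39/10
2 + 1/(39/10) = 2 + 10/39 = 88/39
2 + 1/(88/39) = 2 + 39/88 = 215/88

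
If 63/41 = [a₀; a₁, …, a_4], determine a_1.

1

⌊63/41⌋ = 1, remainder 22
⌊41/22⌋ = 1, remainder 19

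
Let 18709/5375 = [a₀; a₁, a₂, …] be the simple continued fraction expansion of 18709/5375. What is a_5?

18709 = 3·5375 + 2584, so a_0 = 3
5375 = 2·2584 + 207, so a_1 = 2
2584 = 12·207 + 100, so a_2 = 12
207 = 2·100 + 7, so a_3 = 2
100 = 14·7 + 2, so a_4 = 14
7 = 3·2 + 1, so a_5 = 3

3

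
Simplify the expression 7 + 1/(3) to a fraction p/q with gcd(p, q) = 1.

Compute successive convergents:
a_0 = 7: 7/1
a_1 = 3: 22/3

22/3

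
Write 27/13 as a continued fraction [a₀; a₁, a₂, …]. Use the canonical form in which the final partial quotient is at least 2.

[2; 13]

⌊27/13⌋ = 2, remainder 1
⌊13/1⌋ = 13, remainder 0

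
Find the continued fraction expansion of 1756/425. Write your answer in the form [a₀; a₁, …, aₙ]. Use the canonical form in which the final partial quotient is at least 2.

[4; 7, 1, 1, 2, 3, 3]

⌊1756/425⌋ = 4, remainder 56
⌊425/56⌋ = 7, remainder 33
⌊56/33⌋ = 1, remainder 23
⌊33/23⌋ = 1, remainder 10
⌊23/10⌋ = 2, remainder 3
⌊10/3⌋ = 3, remainder 1
⌊3/1⌋ = 3, remainder 0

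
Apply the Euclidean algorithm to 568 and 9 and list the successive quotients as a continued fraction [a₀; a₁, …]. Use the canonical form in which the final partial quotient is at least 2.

[63; 9]

Run the Euclidean algorithm, recording each quotient:
568 = 63·9 + 1, so a_0 = 63
9 = 9·1 + 0, so a_1 = 9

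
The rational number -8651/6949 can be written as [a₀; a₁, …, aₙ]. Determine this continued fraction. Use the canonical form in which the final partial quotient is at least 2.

-8651 ÷ 6949 → quotient -2, remainder 5247
6949 ÷ 5247 → quotient 1, remainder 1702
5247 ÷ 1702 → quotient 3, remainder 141
1702 ÷ 141 → quotient 12, remainder 10
141 ÷ 10 → quotient 14, remainder 1
10 ÷ 1 → quotient 10, remainder 0

[-2; 1, 3, 12, 14, 10]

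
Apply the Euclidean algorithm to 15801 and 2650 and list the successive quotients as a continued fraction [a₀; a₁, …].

⌊15801/2650⌋ = 5, remainder 2551
⌊2650/2551⌋ = 1, remainder 99
⌊2551/99⌋ = 25, remainder 76
⌊99/76⌋ = 1, remainder 23
⌊76/23⌋ = 3, remainder 7
⌊23/7⌋ = 3, remainder 2
⌊7/2⌋ = 3, remainder 1
⌊2/1⌋ = 2, remainder 0

[5; 1, 25, 1, 3, 3, 3, 2]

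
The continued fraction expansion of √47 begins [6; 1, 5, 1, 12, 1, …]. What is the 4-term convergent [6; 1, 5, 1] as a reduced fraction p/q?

48/7

a_0 = 6: 6/1
a_1 = 1: 7/1
a_2 = 5: 41/6
a_3 = 1: 48/7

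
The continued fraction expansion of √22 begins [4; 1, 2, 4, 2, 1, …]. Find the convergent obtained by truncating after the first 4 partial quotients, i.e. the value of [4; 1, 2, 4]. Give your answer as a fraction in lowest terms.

Use the convergent recurrence hₖ = aₖ·hₖ₋₁ + hₖ₋₂ (and likewise for the denominators kₖ):
a_0 = 4: 4/1
a_1 = 1: 5/1
a_2 = 2: 14/3
a_3 = 4: 61/13

61/13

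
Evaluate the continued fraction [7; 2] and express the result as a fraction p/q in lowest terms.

a_0 = 7: 7/1
a_1 = 2: 15/2

15/2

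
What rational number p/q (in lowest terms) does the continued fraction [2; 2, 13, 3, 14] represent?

2951/1189

Compute successive convergents:
a_0 = 2: 2/1
a_1 = 2: 5/2
a_2 = 13: 67/27
a_3 = 3: 206/83
a_4 = 14: 2951/1189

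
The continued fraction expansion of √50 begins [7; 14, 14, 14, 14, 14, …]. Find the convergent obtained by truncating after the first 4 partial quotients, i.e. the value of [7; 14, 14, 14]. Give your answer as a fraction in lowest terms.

19601/2772

Use the convergent recurrence hₖ = aₖ·hₖ₋₁ + hₖ₋₂ (and likewise for the denominators kₖ):
a_0 = 7: 7/1
a_1 = 14: 99/14
a_2 = 14: 1393/197
a_3 = 14: 19601/2772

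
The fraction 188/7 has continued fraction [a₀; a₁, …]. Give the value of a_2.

188 ÷ 7 → quotient 26, remainder 6
7 ÷ 6 → quotient 1, remainder 1
6 ÷ 1 → quotient 6, remainder 0

6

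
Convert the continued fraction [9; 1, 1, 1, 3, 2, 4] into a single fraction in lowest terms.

Work from the innermost term outward:
Start with 4.
2 + 1/(4/1) = 2 + 1/4 = 9/4
3 + 1/(9/4) = 3 + 4/9 = 31/9
1 + 1/(31/9) = 1 + 9/31 = 40/31
1 + 1/(40/31) = 1 + 31/40 = 71/40
1 + 1/(71/40) = 1 + 40/71 = 111/71
9 + 1/(111/71) = 9 + 71/111 = 1070/111

1070/111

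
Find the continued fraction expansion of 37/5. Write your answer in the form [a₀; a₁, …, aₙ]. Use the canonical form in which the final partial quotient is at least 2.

Run the Euclidean algorithm, recording each quotient:
37 ÷ 5 → quotient 7, remainder 2
5 ÷ 2 → quotient 2, remainder 1
2 ÷ 1 → quotient 2, remainder 0

[7; 2, 2]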